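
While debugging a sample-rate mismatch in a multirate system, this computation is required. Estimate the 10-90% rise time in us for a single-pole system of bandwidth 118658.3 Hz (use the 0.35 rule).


Rise time from bandwidth relationship:
tr = 0.35 / BW
   = 0.35 / 118658.3
   = 2.949646169e-06 s
   = 2.9496 us

2.9496 us


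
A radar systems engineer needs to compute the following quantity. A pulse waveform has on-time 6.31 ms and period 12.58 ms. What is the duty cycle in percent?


Duty cycle as a percentage:
DC = (t_on / T) * 100
   = (6.31 / 12.58) * 100
   = 0.50159 * 100
   = 50.16 %

50.16 %


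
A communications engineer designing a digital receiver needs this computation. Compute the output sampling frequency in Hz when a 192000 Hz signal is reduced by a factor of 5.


Decimation reduces the sample rate:
fs_out = fs_in / M
       = 192000 / 5
       = 38400.0 Hz

38400.0 Hz


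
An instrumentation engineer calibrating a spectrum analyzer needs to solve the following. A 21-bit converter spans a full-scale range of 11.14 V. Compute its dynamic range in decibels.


Dynamic range from full-scale to LSB:
V_min = V_max / 2^bits = 11.14 / 2^21
DR = 20 * log10(V_max / V_min)
   = 20 * log10(2^21)
   = 20 * 21 * log10(2)
   = 126.43 dB

126.43 dB


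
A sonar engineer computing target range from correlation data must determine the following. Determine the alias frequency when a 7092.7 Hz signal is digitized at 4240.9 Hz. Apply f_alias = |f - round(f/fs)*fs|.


Compute the nearest integer multiple of fs to the signal:
n = round(7092.7 / 4240.9) = 2
f_alias = |7092.7 - 2 * 4240.9|
        = |7092.7 - 8481.8|
        = 1389.1 Hz

1389.1


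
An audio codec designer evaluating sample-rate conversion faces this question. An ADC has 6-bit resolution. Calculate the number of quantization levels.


Number of quantization levels = 2^N
= 2^6
= 64

64


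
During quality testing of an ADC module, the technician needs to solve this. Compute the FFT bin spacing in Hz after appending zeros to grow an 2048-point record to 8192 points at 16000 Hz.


Frequency resolution after zero-padding:
N_padded = 2048 * 4 = 8192
df = fs / N_padded
   = 16000 / 8192
   = 1.9531 Hz

1.9531 Hz


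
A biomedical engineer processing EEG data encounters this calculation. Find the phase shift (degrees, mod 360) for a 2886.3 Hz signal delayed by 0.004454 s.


Phase shift from frequency and time delay:
phi = 360 * f * t_delay
    = 360 * 2886.3 * 0.004454
    = 4628.01 degrees
    mod 360 = 308.01 degrees

308.01 degrees


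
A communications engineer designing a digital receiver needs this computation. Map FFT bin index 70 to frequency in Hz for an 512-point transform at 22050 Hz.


Frequency of DFT bin k:
f_k = k * fs / N
    = 70 * 22050 / 512
    = 1543500 / 512
    = 3014.648 Hz

3014.648 Hz


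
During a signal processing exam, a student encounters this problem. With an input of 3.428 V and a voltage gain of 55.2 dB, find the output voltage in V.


Output voltage from dB gain:
V_out = V_in * 10^(gain_dB / 20)
      = 3.428 * 10^(55.2 / 20)
      = 3.428 * 575.439937
      = 1972.6081 V

1972.6081 V


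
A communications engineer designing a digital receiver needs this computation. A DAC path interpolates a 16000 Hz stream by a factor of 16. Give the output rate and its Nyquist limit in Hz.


Step 1 — output sample rate after interpolation by L:
fs_out = L * fs_in = 16 * 16000 = 256000 Hz

Step 2 — Nyquist frequency of the output stream:
f_Nyq = fs_out / 2 = 256000 / 2 = 128000.0 Hz

fs_out = 256000 Hz; f_Nyquist = 128000.0 Hz


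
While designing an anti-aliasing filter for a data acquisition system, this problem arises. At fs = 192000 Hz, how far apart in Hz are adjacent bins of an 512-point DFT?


DFT frequency resolution:
df = fs / N
   = 192000 / 512
   = 375.0 Hz

375.0 Hz


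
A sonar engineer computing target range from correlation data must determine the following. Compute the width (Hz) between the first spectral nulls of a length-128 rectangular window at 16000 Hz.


Main lobe width for a rectangular window:
Width = 2 * fs / N
      = 2 * 16000 / 128
      = 32000 / 128
      = 250.0 Hz

250.0 Hz


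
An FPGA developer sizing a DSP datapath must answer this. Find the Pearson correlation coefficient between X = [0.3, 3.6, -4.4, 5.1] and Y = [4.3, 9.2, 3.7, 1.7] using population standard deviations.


Pearson correlation coefficient (population):
r = cov(X,Y) / (std(X) * std(Y))
Mean X = 1.15, Mean Y = 4.725
Cov(X,Y) = 1.26625
Std(X) = 3.644516, Std(Y) = 2.75715
r = 0.126

0.126


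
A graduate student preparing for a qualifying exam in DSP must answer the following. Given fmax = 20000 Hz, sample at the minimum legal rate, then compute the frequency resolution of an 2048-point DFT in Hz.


Step 1 — Nyquist sampling rate:
fs = 2 * fmax = 2 * 20000 = 40000 Hz

Step 2 — DFT bin spacing:
df = fs / N = 40000 / 2048 = 19.5312 Hz

19.5312 Hz


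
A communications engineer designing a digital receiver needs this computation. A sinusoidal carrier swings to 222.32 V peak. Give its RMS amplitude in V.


RMS voltage for a sinusoidal waveform:
V_rms = V_peak / sqrt(2)
      = 222.32 / 1.414214
      = 157.204 V

157.204 V


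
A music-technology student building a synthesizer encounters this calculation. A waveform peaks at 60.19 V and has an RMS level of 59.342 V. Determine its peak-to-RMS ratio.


Crest factor is the ratio of peak to RMS:
CF = V_peak / V_rms
   = 60.19 / 59.342
   = 1.0143

1.0143


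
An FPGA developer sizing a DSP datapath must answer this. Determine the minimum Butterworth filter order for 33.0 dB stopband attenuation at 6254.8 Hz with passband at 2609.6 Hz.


Butterworth filter order formula:
n = log10(10^(A/10) - 1) / (2 * log10(f_stop/f_pass))
10^(33.0/10) - 1 = 1994.2623
f_stop/f_pass = 6254.8 / 2609.6 = 2.3968
n = 4.3459 -> ceil = 5

5


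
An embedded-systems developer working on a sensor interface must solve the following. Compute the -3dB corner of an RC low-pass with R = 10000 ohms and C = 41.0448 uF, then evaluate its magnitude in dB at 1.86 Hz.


Step 1 — cutoff frequency:
fc = 1 / (2*pi*R*C)
C = 41.0448 uF = 4.10448e-05 F
fc = 1 / (2*pi*10000*4.10448e-05)
   = 0.387759 Hz

Step 2 — magnitude at f = 1.86 Hz:
|H(f)| = 1 / sqrt(1 + (f/fc)^2)
f/fc = 1.86 / 0.387759 = 4.796794
|H| = 1 / sqrt(1 + 23.009233) = 0.2040849
|H|_dB = 20*log10(0.2040849) = -13.8 dB

fc = 0.387759 Hz; |H(1.86 Hz)| = -13.8 dB


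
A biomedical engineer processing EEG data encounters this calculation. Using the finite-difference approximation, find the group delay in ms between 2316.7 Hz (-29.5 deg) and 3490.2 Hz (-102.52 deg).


Group delay from phase difference:
tau = -d(phi)/d(omega)
d(phi) = -73.02 deg = -1.274439 rad
d(omega) = 2*pi*(3490.2 - 2316.7) = 7373.318 rad/s
tau = -(-1.274439) / 7373.318
    = 0.1728 ms

0.1728 ms


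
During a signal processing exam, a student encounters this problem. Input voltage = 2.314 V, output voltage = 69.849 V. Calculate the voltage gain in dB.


Voltage gain in dB:
G = 20 * log10(Vout / Vin)
  = 20 * log10(69.849 / 2.314)
  = 20 * log10(30.185393)
  = 20 * 1.479797
  = 29.6 dB

29.6 dB


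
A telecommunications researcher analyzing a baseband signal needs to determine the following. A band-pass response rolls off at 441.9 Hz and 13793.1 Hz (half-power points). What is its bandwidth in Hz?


Bandwidth is the difference of -3dB frequencies:
BW = f_high - f_low
   = 13793.1 - 441.9
   = 13351.2 Hz

13351.2 Hz


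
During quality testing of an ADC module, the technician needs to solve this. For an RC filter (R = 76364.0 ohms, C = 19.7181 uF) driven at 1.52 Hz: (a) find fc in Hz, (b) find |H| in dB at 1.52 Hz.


Step 1 — cutoff frequency:
fc = 1 / (2*pi*R*C)
C = 19.7181 uF = 1.97181e-05 F
fc = 1 / (2*pi*76364.0*1.97181e-05)
   = 0.105698 Hz

Step 2 — magnitude at f = 1.52 Hz:
|H(f)| = 1 / sqrt(1 + (f/fc)^2)
f/fc = 1.52 / 0.105698 = 14.380594
|H| = 1 / sqrt(1 + 206.801484) = 0.0693706
|H|_dB = 20*log10(0.0693706) = -23.18 dB

fc = 0.105698 Hz; |H(1.52 Hz)| = -23.18 dB


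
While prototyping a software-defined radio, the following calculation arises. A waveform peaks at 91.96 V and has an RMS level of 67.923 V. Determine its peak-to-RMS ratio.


Crest factor is the ratio of peak to RMS:
CF = V_peak / V_rms
   = 91.96 / 67.923
   = 1.3539

1.3539


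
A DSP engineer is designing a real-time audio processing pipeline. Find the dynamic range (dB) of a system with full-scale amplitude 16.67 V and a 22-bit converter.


Dynamic range from full-scale to LSB:
V_min = V_max / 2^bits = 16.67 / 2^22
DR = 20 * log10(V_max / V_min)
   = 20 * log10(2^22)
   = 20 * 22 * log10(2)
   = 132.45 dB

132.45 dB


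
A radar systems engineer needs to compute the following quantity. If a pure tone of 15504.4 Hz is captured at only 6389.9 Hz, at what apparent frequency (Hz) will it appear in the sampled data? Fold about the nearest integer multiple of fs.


Compute the nearest integer multiple of fs to the signal:
n = round(15504.4 / 6389.9) = 2
f_alias = |15504.4 - 2 * 6389.9|
        = |15504.4 - 12779.8|
        = 2724.6 Hz

2724.6


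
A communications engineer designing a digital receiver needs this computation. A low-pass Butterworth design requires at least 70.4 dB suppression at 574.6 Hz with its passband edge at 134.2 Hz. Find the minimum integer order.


Butterworth filter order formula:
n = log10(10^(A/10) - 1) / (2 * log10(f_stop/f_pass))
10^(70.4/10) - 1 = 10964780.9614
f_stop/f_pass = 574.6 / 134.2 = 4.2817
n = 5.573 -> ceil = 6

6


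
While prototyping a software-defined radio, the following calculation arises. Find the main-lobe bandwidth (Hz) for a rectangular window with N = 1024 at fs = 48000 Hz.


Main lobe width for a rectangular window:
Width = 2 * fs / N
      = 2 * 48000 / 1024
      = 96000 / 1024
      = 93.75 Hz

93.75 Hz


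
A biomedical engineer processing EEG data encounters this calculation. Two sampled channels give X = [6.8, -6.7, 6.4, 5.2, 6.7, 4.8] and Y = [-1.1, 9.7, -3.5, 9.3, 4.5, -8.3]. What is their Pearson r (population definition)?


Pearson correlation coefficient (population):
r = cov(X,Y) / (std(X) * std(Y))
Mean X = 3.8667, Mean Y = 1.7667
Cov(X,Y) = -16.197778
Std(X) = 4.784582, Std(Y) = 6.638942
r = -0.5099

-0.5099


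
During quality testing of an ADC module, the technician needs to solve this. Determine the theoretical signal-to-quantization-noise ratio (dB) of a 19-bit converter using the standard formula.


Theoretical SNR for a full-scale sinusoid:
SNR = 6.02 * N + 1.76
    = 6.02 * 19 + 1.76
    = 114.38 + 1.76
    = 116.14 dB

116.14 dB


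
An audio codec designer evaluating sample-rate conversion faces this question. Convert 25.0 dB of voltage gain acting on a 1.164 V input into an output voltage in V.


Output voltage from dB gain:
V_out = V_in * 10^(gain_dB / 20)
      = 1.164 * 10^(25.0 / 20)
      = 1.164 * 17.782794
      = 20.6992 V

20.6992 V


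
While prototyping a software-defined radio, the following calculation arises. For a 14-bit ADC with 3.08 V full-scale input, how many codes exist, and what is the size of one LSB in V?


Step 1 — number of quantization levels:
L = 2^N = 2^14 = 16384

Step 2 — LSB step size:
delta = Vfs / L
      = 3.08 / 16384
      = 0.00018799 V

Levels = 16384; step size = 0.00018799 V


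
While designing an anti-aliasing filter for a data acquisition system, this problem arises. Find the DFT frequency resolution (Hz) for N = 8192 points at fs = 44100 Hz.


DFT frequency resolution:
df = fs / N
   = 44100 / 8192
   = 5.3833 Hz

5.3833 Hz


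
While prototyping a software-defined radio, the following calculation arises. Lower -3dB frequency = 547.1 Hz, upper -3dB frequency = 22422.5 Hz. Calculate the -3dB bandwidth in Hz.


Bandwidth is the difference of -3dB frequencies:
BW = f_high - f_low
   = 22422.5 - 547.1
   = 21875.4 Hz

21875.4 Hz


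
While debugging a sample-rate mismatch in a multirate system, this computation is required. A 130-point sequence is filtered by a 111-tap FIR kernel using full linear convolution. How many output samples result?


Linear convolution output length:
L = N + M - 1
  = 130 + 111 - 1
  = 240 samples

240


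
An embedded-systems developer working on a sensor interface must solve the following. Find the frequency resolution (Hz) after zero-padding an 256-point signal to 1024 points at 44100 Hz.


Frequency resolution after zero-padding:
N_padded = 256 * 4 = 1024
df = fs / N_padded
   = 44100 / 1024
   = 43.0664 Hz

43.0664 Hz


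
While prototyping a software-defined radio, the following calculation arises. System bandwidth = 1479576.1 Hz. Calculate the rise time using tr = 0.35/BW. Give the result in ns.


Rise time from bandwidth relationship:
tr = 0.35 / BW
   = 0.35 / 1479576.1
   = 2.365542401e-07 s
   = 236.5542 ns

236.5542 ns


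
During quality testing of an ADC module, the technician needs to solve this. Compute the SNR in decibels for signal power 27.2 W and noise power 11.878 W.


SNR in decibels:
SNR = 10 * log10(Ps / Pn)
    = 10 * log10(27.2 / 11.878)
    = 10 * log10(2.2899)
    = 10 * 0.3598
    = 3.6 dB

3.6 dB


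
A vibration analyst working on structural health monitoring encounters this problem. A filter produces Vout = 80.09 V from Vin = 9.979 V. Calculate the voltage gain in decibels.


Voltage gain in dB:
G = 20 * log10(Vout / Vin)
  = 20 * log10(80.09 / 9.979)
  = 20 * log10(8.025854)
  = 20 * 0.904491
  = 18.09 dB

18.09 dB


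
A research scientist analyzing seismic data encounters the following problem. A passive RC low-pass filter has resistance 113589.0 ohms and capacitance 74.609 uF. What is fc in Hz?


Cutoff frequency of a first-order RC filter:
fc = 1 / (2 * pi * R * C)
C = 74.609 uF = 7.4609e-05 F
fc = 1 / (2 * pi * 113589.0 * 7.4609e-05)
   = 1 / 53.248498201571
   = 0.01878 Hz

0.01878 Hz


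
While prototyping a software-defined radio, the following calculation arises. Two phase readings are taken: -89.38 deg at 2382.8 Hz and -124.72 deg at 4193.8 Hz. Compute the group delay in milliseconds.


Group delay from phase difference:
tau = -d(phi)/d(omega)
d(phi) = -35.34 deg = -0.616799 rad
d(omega) = 2*pi*(4193.8 - 2382.8) = 11378.8486 rad/s
tau = -(-0.616799) / 11378.8486
    = 0.0542 ms

0.0542 ms


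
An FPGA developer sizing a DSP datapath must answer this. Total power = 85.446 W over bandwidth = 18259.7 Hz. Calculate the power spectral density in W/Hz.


Power spectral density:
PSD = P / BW
    = 85.446 / 18259.7
    = 0.00467949 W/Hz

0.00467949 W/Hz


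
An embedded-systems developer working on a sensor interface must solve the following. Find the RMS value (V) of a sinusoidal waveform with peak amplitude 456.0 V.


RMS voltage for a sinusoidal waveform:
V_rms = V_peak / sqrt(2)
      = 456.0 / 1.414214
      = 322.441 V

322.441 V


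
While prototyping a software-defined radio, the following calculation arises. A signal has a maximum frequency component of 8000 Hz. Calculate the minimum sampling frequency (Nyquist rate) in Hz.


The Nyquist rate is twice the maximum frequency component.
fs_min = 2 * fmax
      = 2 * 8000
      = 16000 Hz

16000


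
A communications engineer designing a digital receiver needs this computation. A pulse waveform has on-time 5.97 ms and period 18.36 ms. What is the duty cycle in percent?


Duty cycle as a percentage:
DC = (t_on / T) * 100
   = (5.97 / 18.36) * 100
   = 0.325163 * 100
   = 32.52 %

32.52 %


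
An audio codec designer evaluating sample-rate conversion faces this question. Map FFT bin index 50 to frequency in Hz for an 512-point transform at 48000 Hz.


Frequency of DFT bin k:
f_k = k * fs / N
    = 50 * 48000 / 512
    = 2400000 / 512
    = 4687.5 Hz

4687.5 Hz


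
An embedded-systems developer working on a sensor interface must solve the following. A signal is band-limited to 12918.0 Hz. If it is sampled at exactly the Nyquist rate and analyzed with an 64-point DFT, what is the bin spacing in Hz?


Step 1 — Nyquist sampling rate:
fs = 2 * fmax = 2 * 12918.0 = 25836.0 Hz

Step 2 — DFT bin spacing:
df = fs / N = 25836.0 / 64 = 403.6875 Hz

403.6875 Hz


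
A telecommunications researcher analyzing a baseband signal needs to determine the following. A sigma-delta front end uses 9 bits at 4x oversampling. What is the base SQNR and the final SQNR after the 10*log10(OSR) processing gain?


Step 1 — baseline SQNR at Nyquist:
SQNR_base = 6.02*N + 1.76
          = 6.02*9 + 1.76
          = 55.94 dB

Step 2 — oversampling processing gain:
G = 10*log10(OSR) = 10*log10(4) = 6.02 dB

Step 3 — total:
SQNR_total = 55.94 + 6.02 = 61.96 dB

Base SQNR = 55.94 dB; oversampled SQNR = 61.96 dB


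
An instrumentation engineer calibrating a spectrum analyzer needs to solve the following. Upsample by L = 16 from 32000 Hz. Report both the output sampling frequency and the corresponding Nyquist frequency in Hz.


Step 1 — output sample rate after interpolation by L:
fs_out = L * fs_in = 16 * 32000 = 512000 Hz

Step 2 — Nyquist frequency of the output stream:
f_Nyq = fs_out / 2 = 512000 / 2 = 256000.0 Hz

fs_out = 512000 Hz; f_Nyquist = 256000.0 Hz


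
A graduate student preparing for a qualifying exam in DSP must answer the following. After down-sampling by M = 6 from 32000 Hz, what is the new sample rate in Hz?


Decimation reduces the sample rate:
fs_out = fs_in / M
       = 32000 / 6
       = 5333.3333 Hz

5333.3333 Hz


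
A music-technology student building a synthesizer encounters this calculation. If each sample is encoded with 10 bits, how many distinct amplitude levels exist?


Number of quantization levels = 2^N
= 2^10
= 1024

1024


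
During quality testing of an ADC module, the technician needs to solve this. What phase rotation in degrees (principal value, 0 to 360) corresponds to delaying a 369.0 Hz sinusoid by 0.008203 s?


Phase shift from frequency and time delay:
phi = 360 * f * t_delay
    = 360 * 369.0 * 0.008203
    = 1089.69 degrees
    mod 360 = 9.69 degrees

9.69 degrees


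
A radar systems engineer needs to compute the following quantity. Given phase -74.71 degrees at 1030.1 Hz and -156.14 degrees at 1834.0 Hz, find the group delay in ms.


Group delay from phase difference:
tau = -d(phi)/d(omega)
d(phi) = -81.43 deg = -1.421222 rad
d(omega) = 2*pi*(1834.0 - 1030.1) = 5051.0527 rad/s
tau = -(-1.421222) / 5051.0527
    = 0.2814 ms

0.2814 ms


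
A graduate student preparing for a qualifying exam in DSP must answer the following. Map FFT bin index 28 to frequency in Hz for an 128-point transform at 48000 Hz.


Frequency of DFT bin k:
f_k = k * fs / N
    = 28 * 48000 / 128
    = 1344000 / 128
    = 10500.0 Hz

10500.0 Hz


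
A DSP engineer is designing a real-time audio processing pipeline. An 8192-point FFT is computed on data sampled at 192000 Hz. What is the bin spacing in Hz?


DFT frequency resolution:
df = fs / N
   = 192000 / 8192
   = 23.4375 Hz

23.4375 Hz


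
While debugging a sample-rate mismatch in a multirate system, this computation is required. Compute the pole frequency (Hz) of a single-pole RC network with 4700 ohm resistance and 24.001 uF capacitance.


Cutoff frequency of a first-order RC filter:
fc = 1 / (2 * pi * R * C)
C = 24.001 uF = 2.4001e-05 F
fc = 1 / (2 * pi * 4700 * 2.4001e-05)
   = 1 / 0.7087728336208
   = 1.410889 Hz

1.410889 Hz


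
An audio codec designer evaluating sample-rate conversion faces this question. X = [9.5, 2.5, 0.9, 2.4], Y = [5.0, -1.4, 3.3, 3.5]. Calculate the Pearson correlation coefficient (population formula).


Pearson correlation coefficient (population):
r = cov(X,Y) / (std(X) * std(Y))
Mean X = 3.825, Mean Y = 2.6
Cov(X,Y) = 3.8975
Std(X) = 3.337196, Std(Y) = 2.401041
r = 0.4864

0.4864


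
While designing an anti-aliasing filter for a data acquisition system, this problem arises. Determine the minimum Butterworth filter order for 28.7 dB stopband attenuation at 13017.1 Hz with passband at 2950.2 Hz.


Butterworth filter order formula:
n = log10(10^(A/10) - 1) / (2 * log10(f_stop/f_pass))
10^(28.7/10) - 1 = 740.3102
f_stop/f_pass = 13017.1 / 2950.2 = 4.4123
n = 2.2255 -> ceil = 3

3


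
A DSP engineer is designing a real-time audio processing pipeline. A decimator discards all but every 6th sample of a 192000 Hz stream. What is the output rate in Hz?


Decimation reduces the sample rate:
fs_out = fs_in / M
       = 192000 / 6
       = 32000.0 Hz

32000.0 Hz


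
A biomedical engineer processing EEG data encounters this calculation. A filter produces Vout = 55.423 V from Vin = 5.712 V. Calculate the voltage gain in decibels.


Voltage gain in dB:
G = 20 * log10(Vout / Vin)
  = 20 * log10(55.423 / 5.712)
  = 20 * log10(9.702906)
  = 20 * 0.986902
  = 19.74 dB

19.74 dB


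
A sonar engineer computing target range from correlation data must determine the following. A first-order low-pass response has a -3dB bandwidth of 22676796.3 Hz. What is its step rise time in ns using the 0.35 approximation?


Rise time from bandwidth relationship:
tr = 0.35 / BW
   = 0.35 / 22676796.3
   = 1.543427896e-08 s
   = 15.4343 ns

15.4343 ns


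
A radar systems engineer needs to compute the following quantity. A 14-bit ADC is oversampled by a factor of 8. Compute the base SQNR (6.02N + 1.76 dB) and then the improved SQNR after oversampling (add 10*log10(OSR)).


Step 1 — baseline SQNR at Nyquist:
SQNR_base = 6.02*N + 1.76
          = 6.02*14 + 1.76
          = 86.04 dB

Step 2 — oversampling processing gain:
G = 10*log10(OSR) = 10*log10(8) = 9.03 dB

Step 3 — total:
SQNR_total = 86.04 + 9.03 = 95.07 dB

Base SQNR = 86.04 dB; oversampled SQNR = 95.07 dB


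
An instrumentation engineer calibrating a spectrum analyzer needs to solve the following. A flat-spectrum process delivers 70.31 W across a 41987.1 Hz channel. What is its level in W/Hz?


Power spectral density:
PSD = P / BW
    = 70.31 / 41987.1
    = 0.00167456 W/Hz

0.00167456 W/Hz


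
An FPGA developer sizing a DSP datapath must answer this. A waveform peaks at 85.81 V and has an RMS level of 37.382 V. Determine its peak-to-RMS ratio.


Crest factor is the ratio of peak to RMS:
CF = V_peak / V_rms
   = 85.81 / 37.382
   = 2.2955

2.2955


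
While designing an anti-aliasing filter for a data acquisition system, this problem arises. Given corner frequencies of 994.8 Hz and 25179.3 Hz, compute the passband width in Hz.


Bandwidth is the difference of -3dB frequencies:
BW = f_high - f_low
   = 25179.3 - 994.8
   = 24184.5 Hz

24184.5 Hz


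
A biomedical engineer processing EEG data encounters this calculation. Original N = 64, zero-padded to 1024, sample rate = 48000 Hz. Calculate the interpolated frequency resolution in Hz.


Frequency resolution after zero-padding:
N_padded = 64 * 16 = 1024
df = fs / N_padded
   = 48000 / 1024
   = 46.875 Hz

46.875 Hz


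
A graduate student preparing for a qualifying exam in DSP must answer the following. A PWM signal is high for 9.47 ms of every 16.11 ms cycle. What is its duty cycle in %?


Duty cycle as a percentage:
DC = (t_on / T) * 100
   = (9.47 / 16.11) * 100
   = 0.587834 * 100
   = 58.78 %

58.78 %


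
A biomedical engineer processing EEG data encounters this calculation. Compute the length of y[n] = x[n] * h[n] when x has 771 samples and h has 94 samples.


Linear convolution output length:
L = N + M - 1
  = 771 + 94 - 1
  = 864 samples

864


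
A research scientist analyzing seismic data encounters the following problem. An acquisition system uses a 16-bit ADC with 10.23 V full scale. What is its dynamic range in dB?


Dynamic range from full-scale to LSB:
V_min = V_max / 2^bits = 10.23 / 2^16
DR = 20 * log10(V_max / V_min)
   = 20 * log10(2^16)
   = 20 * 16 * log10(2)
   = 96.33 dB

96.33 dB


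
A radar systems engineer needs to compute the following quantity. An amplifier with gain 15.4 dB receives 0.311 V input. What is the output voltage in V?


Output voltage from dB gain:
V_out = V_in * 10^(gain_dB / 20)
      = 0.311 * 10^(15.4 / 20)
      = 0.311 * 5.888437
      = 1.8313 V

1.8313 V


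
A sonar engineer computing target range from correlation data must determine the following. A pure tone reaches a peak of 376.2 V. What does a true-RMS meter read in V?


RMS voltage for a sinusoidal waveform:
V_rms = V_peak / sqrt(2)
      = 376.2 / 1.414214
      = 266.014 V

266.014 V


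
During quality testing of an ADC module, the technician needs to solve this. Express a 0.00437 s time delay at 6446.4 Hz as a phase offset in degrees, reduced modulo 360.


Phase shift from frequency and time delay:
phi = 360 * f * t_delay
    = 360 * 6446.4 * 0.00437
    = 10141.48 degrees
    mod 360 = 61.48 degrees

61.48 degrees


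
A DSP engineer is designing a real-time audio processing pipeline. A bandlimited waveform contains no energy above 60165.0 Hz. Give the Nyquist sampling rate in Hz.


The Nyquist rate is twice the maximum frequency component.
fs_min = 2 * fmax
      = 2 * 60165.0
      = 120330.0 Hz

120330.0


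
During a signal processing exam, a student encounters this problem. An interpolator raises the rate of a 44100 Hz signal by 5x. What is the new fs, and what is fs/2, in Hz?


Step 1 — output sample rate after interpolation by L:
fs_out = L * fs_in = 5 * 44100 = 220500 Hz

Step 2 — Nyquist frequency of the output stream:
f_Nyq = fs_out / 2 = 220500 / 2 = 110250.0 Hz

fs_out = 220500 Hz; f_Nyquist = 110250.0 Hz


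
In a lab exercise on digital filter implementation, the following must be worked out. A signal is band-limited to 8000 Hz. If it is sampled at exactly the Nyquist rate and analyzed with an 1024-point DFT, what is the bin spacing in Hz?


Step 1 — Nyquist sampling rate:
fs = 2 * fmax = 2 * 8000 = 16000 Hz

Step 2 — DFT bin spacing:
df = fs / N = 16000 / 1024 = 15.625 Hz

15.625 Hz


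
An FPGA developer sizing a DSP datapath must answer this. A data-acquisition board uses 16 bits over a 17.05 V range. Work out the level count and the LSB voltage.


Step 1 — number of quantization levels:
L = 2^N = 2^16 = 65536

Step 2 — LSB step size:
delta = Vfs / L
      = 17.05 / 65536
      = 0.00026016 V

Levels = 65536; step size = 0.00026016 V


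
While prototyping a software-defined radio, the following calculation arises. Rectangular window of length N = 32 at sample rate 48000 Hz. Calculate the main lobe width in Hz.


Main lobe width for a rectangular window:
Width = 2 * fs / N
      = 2 * 48000 / 32
      = 96000 / 32
      = 3000.0 Hz

3000.0 Hz


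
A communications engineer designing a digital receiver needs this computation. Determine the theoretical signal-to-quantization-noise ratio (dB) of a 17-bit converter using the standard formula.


Theoretical SNR for a full-scale sinusoid:
SNR = 6.02 * N + 1.76
    = 6.02 * 17 + 1.76
    = 102.34 + 1.76
    = 104.1 dB

104.1 dB


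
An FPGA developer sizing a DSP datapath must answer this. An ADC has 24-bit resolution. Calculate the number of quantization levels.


Number of quantization levels = 2^N
= 2^24
= 16777216

16777216


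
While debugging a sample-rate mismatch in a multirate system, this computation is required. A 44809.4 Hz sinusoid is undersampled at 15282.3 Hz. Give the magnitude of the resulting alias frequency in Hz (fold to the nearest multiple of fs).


Compute the nearest integer multiple of fs to the signal:
n = round(44809.4 / 15282.3) = 3
f_alias = |44809.4 - 3 * 15282.3|
        = |44809.4 - 45846.9|
        = 1037.5 Hz

1037.5


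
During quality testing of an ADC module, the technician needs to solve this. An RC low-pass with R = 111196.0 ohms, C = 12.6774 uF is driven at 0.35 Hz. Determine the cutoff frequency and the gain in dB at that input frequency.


Step 1 — cutoff frequency:
fc = 1 / (2*pi*R*C)
C = 12.6774 uF = 1.26774e-05 F
fc = 1 / (2*pi*111196.0*1.26774e-05)
   = 0.112902 Hz

Step 2 — magnitude at f = 0.35 Hz:
|H(f)| = 1 / sqrt(1 + (f/fc)^2)
f/fc = 0.35 / 0.112902 = 3.100034
|H| = 1 / sqrt(1 + 9.610211) = 0.3069997
|H|_dB = 20*log10(0.3069997) = -10.26 dB

fc = 0.112902 Hz; |H(0.35 Hz)| = -10.26 dB


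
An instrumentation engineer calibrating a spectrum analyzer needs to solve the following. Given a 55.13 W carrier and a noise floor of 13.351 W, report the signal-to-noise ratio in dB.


SNR in decibels:
SNR = 10 * log10(Ps / Pn)
    = 10 * log10(55.13 / 13.351)
    = 10 * log10(4.1293)
    = 10 * 0.6159
    = 6.16 dB

6.16 dB


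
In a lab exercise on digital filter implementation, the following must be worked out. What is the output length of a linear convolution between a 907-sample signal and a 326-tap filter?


Linear convolution output length:
L = N + M - 1
  = 907 + 326 - 1
  = 1232 samples

1232


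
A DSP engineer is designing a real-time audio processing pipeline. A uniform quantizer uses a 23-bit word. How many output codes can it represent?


Number of quantization levels = 2^N
= 2^23
= 8388608

8388608


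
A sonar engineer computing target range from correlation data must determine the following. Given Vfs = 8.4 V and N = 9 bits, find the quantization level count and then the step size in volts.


Step 1 — number of quantization levels:
L = 2^N = 2^9 = 512

Step 2 — LSB step size:
delta = Vfs / L
      = 8.4 / 512
      = 0.01640625 V

Levels = 512; step size = 0.01640625 V


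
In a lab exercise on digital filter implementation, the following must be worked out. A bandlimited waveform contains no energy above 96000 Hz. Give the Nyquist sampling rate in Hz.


The Nyquist rate is twice the maximum frequency component.
fs_min = 2 * fmax
      = 2 * 96000
      = 192000 Hz

192000


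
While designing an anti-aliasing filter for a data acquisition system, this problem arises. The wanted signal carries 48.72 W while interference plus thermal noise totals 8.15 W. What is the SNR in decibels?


SNR in decibels:
SNR = 10 * log10(Ps / Pn)
    = 10 * log10(48.72 / 8.15)
    = 10 * log10(5.9779)
    = 10 * 0.7765
    = 7.77 dB

7.77 dB


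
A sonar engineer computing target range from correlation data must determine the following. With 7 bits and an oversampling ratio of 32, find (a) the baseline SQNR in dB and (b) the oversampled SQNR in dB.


Step 1 — baseline SQNR at Nyquist:
SQNR_base = 6.02*N + 1.76
          = 6.02*7 + 1.76
          = 43.9 dB

Step 2 — oversampling processing gain:
G = 10*log10(OSR) = 10*log10(32) = 15.05 dB

Step 3 — total:
SQNR_total = 43.9 + 15.05 = 58.95 dB

Base SQNR = 43.9 dB; oversampled SQNR = 58.95 dB


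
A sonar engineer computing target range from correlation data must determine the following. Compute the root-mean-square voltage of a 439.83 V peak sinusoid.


RMS voltage for a sinusoidal waveform:
V_rms = V_peak / sqrt(2)
      = 439.83 / 1.414214
      = 311.007 V

311.007 V


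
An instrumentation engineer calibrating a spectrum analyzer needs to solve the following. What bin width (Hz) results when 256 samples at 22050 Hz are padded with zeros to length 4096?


Frequency resolution after zero-padding:
N_padded = 256 * 16 = 4096
df = fs / N_padded
   = 22050 / 4096
   = 5.3833 Hz

5.3833 Hz


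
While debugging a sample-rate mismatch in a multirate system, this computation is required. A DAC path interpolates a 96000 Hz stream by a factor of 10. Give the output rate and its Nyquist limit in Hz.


Step 1 — output sample rate after interpolation by L:
fs_out = L * fs_in = 10 * 96000 = 960000 Hz

Step 2 — Nyquist frequency of the output stream:
f_Nyq = fs_out / 2 = 960000 / 2 = 480000.0 Hz

fs_out = 960000 Hz; f_Nyquist = 480000.0 Hz


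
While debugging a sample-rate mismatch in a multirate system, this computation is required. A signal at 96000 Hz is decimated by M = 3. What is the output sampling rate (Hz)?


Decimation reduces the sample rate:
fs_out = fs_in / M
       = 96000 / 3
       = 32000.0 Hz

32000.0 Hz


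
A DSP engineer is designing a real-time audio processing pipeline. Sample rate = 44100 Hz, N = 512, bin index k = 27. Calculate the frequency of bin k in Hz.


Frequency of DFT bin k:
f_k = k * fs / N
    = 27 * 44100 / 512
    = 1190700 / 512
    = 2325.586 Hz

2325.586 Hz


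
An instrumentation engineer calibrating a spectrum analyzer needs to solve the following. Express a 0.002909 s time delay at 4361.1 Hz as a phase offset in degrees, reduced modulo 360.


Phase shift from frequency and time delay:
phi = 360 * f * t_delay
    = 360 * 4361.1 * 0.002909
    = 4567.12 degrees
    mod 360 = 247.12 degrees

247.12 degrees


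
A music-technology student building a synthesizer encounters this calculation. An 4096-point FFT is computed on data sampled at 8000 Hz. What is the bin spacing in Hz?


DFT frequency resolution:
df = fs / N
   = 8000 / 4096
   = 1.9531 Hz

1.9531 Hz


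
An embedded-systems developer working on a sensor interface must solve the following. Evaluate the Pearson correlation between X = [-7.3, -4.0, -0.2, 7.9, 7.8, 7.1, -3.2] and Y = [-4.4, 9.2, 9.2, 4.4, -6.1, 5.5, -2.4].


Pearson correlation coefficient (population):
r = cov(X,Y) / (std(X) * std(Y))
Mean X = 1.1571, Mean Y = 2.2
Cov(X,Y) = 1.367143
Std(X) = 5.902265, Std(Y) = 5.944265
r = 0.039

0.039


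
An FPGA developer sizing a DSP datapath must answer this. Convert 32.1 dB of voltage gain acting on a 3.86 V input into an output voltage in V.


Output voltage from dB gain:
V_out = V_in * 10^(gain_dB / 20)
      = 3.86 * 10^(32.1 / 20)
      = 3.86 * 40.271703
      = 155.4488 V

155.4488 V


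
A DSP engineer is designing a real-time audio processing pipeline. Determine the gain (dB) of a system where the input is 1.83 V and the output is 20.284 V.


Voltage gain in dB:
G = 20 * log10(Vout / Vin)
  = 20 * log10(20.284 / 1.83)
  = 20 * log10(11.084153)
  = 20 * 1.044703
  = 20.89 dB

20.89 dB


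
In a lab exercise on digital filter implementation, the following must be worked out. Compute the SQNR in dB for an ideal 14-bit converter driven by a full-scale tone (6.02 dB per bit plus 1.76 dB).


Theoretical SNR for a full-scale sinusoid:
SNR = 6.02 * N + 1.76
    = 6.02 * 14 + 1.76
    = 84.28 + 1.76
    = 86.04 dB

86.04 dB


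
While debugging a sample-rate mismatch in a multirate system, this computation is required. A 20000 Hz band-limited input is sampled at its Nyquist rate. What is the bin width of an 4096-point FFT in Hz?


Step 1 — Nyquist sampling rate:
fs = 2 * fmax = 2 * 20000 = 40000 Hz

Step 2 — DFT bin spacing:
df = fs / N = 40000 / 4096 = 9.7656 Hz

9.7656 Hz


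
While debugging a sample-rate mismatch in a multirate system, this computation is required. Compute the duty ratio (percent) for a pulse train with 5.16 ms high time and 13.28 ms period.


Duty cycle as a percentage:
DC = (t_on / T) * 100
   = (5.16 / 13.28) * 100
   = 0.388554 * 100
   = 38.86 %

38.86 %


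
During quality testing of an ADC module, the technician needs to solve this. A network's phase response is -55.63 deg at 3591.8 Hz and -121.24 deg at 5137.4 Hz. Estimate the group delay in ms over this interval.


Group delay from phase difference:
tau = -d(phi)/d(omega)
d(phi) = -65.61 deg = -1.145111 rad
d(omega) = 2*pi*(5137.4 - 3591.8) = 9711.2912 rad/s
tau = -(-1.145111) / 9711.2912
    = 0.1179 ms

0.1179 ms


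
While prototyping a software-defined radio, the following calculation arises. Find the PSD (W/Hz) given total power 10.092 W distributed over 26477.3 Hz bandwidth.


Power spectral density:
PSD = P / BW
    = 10.092 / 26477.3
    = 0.00038116 W/Hz

0.00038116 W/Hz


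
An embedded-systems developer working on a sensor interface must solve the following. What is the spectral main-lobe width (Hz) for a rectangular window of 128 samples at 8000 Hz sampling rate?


Main lobe width for a rectangular window:
Width = 2 * fs / N
      = 2 * 8000 / 128
      = 16000 / 128
      = 125.0 Hz

125.0 Hz


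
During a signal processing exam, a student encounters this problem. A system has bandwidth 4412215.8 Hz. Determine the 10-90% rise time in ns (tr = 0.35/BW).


Rise time from bandwidth relationship:
tr = 0.35 / BW
   = 0.35 / 4412215.8
   = 7.932522249e-08 s
   = 79.3252 ns

79.3252 ns


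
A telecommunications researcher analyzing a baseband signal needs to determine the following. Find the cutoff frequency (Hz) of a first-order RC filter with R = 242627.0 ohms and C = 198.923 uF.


Cutoff frequency of a first-order RC filter:
fc = 1 / (2 * pi * R * C)
C = 198.923 uF = 0.000198923 F
fc = 1 / (2 * pi * 242627.0 * 0.000198923)
   = 1 / 303.25222568257
   = 0.003298 Hz

0.003298 Hz


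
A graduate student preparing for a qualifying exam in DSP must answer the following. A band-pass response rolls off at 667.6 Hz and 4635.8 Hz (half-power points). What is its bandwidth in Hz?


Bandwidth is the difference of -3dB frequencies:
BW = f_high - f_low
   = 4635.8 - 667.6
   = 3968.2 Hz

3968.2 Hz


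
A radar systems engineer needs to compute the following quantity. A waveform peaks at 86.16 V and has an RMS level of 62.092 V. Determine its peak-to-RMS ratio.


Crest factor is the ratio of peak to RMS:
CF = V_peak / V_rms
   = 86.16 / 62.092
   = 1.3876

1.3876


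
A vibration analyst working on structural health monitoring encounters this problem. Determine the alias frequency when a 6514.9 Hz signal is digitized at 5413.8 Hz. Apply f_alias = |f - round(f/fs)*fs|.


Compute the nearest integer multiple of fs to the signal:
n = round(6514.9 / 5413.8) = 1
f_alias = |6514.9 - 1 * 5413.8|
        = |6514.9 - 5413.8|
        = 1101.1 Hz

1101.1


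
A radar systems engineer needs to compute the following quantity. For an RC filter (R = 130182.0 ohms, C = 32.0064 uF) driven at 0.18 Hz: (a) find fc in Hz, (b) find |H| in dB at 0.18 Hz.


Step 1 — cutoff frequency:
fc = 1 / (2*pi*R*C)
C = 32.0064 uF = 3.20064e-05 F
fc = 1 / (2*pi*130182.0*3.20064e-05)
   = 0.0381973 Hz

Step 2 — magnitude at f = 0.18 Hz:
|H(f)| = 1 / sqrt(1 + (f/fc)^2)
f/fc = 0.18 / 0.0381973 = 4.712375
|H| = 1 / sqrt(1 + 22.206478) = 0.2075847
|H|_dB = 20*log10(0.2075847) = -13.66 dB

fc = 0.0381973 Hz; |H(0.18 Hz)| = -13.66 dB


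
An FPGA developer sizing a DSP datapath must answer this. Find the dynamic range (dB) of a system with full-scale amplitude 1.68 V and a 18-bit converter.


Dynamic range from full-scale to LSB:
V_min = V_max / 2^bits = 1.68 / 2^18
DR = 20 * log10(V_max / V_min)
   = 20 * log10(2^18)
   = 20 * 18 * log10(2)
   = 108.37 dB

108.37 dB


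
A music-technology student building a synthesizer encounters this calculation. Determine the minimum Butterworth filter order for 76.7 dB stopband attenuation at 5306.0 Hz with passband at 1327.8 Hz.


Butterworth filter order formula:
n = log10(10^(A/10) - 1) / (2 * log10(f_stop/f_pass))
10^(76.7/10) - 1 = 46773513.1287
f_stop/f_pass = 5306.0 / 1327.8 = 3.9961
n = 6.3743 -> ceil = 7

7


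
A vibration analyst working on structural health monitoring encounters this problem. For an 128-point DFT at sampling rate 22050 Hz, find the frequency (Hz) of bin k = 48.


Frequency of DFT bin k:
f_k = k * fs / N
    = 48 * 22050 / 128
    = 1058400 / 128
    = 8268.75 Hz

8268.75 Hz


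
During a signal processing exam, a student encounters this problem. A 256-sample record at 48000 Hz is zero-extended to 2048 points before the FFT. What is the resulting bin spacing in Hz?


Frequency resolution after zero-padding:
N_padded = 256 * 8 = 2048
df = fs / N_padded
   = 48000 / 2048
   = 23.4375 Hz

23.4375 Hz


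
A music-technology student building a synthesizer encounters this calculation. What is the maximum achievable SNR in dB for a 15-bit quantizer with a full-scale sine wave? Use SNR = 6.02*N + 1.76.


Theoretical SNR for a full-scale sinusoid:
SNR = 6.02 * N + 1.76
    = 6.02 * 15 + 1.76
    = 90.3 + 1.76
    = 92.06 dB

92.06 dB
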